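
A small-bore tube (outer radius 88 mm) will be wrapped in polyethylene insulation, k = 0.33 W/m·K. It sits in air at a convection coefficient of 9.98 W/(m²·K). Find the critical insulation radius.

For a cylinder r_cr = k/h = 0.33/9.98
r_cr = 33.1 mm; since the bare radius (88 mm) is above r_cr, any added insulation will reduce heat loss.

r_cr ≈ 33.1 mm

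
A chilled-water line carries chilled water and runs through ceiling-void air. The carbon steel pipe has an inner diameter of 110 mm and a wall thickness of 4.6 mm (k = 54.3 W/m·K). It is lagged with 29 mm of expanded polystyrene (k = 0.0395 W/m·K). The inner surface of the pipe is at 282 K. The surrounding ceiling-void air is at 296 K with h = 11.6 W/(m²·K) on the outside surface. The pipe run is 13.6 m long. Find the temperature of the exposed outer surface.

Per-layer cylindrical resistances, series-summed:
R_carbon steel pipe wall = ln(59.6/55)/(2π×54.3×13.6) = 1.731×10^-5 K/W
R_expanded polystyrene = ln(88.6/59.6)/(2π×0.0395×13.6) = 0.1175 K/W
R_outer film = 1/(h_o·2πr_oL) = 1/(11.6×2π×0.0886×13.6) = 0.01139 K/W
R_total = 0.1289 K/W
Q = ΔT/R_total = 14/0.1289
Q = 109 W
T_interface = T_inner + Q·ΣR(inner→interface) = 282 + 109×0.1175

T ≈ 295 K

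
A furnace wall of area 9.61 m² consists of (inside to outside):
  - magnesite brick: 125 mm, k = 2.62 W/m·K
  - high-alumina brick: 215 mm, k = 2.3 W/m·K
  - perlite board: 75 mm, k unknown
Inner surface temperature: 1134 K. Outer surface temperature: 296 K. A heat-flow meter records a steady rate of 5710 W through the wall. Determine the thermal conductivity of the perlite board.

k ≈ 0.0591 W/(m·K)

Series thermal resistances:
R_magnesite brick = L/(kA) = 0.125/(2.62×9.61) = 0.004965 K/W
R_high-alumina brick = L/(kA) = 0.215/(2.3×9.61) = 0.009727 K/W
Sum of known resistances R_other = 0.01469 K/W
Total R = ΔT/Q = 838/5710 = 0.1468 K/W
R_perlite board = R_total − R_other = 0.1321 K/W
k = L/(R·A) = 0.075/(0.1321×9.61)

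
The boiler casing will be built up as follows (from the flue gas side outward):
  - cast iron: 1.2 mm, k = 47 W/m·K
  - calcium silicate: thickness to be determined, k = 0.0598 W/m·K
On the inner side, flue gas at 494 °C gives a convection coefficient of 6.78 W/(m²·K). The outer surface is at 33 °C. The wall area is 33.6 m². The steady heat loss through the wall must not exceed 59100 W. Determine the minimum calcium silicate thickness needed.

L ≈ 6.85 mm

Treating each layer as a thermal resistance in series:
R_inner film = 1/(h_i·A) = 1/(6.78×33.6) = 0.00439 K/W
R_cast iron = L/(kA) = 0.0012/(47×33.6) = 7.599×10^-7 K/W
Sum of the known resistances R_other = 0.00439 K/W
Required total resistance R_tot = ΔT/Q_allow = 461/59100 = 0.0078 K/W
R_calcium silicate = R_tot − R_other = 0.00341 K/W
L = R·k·A = 0.00341×0.0598×33.6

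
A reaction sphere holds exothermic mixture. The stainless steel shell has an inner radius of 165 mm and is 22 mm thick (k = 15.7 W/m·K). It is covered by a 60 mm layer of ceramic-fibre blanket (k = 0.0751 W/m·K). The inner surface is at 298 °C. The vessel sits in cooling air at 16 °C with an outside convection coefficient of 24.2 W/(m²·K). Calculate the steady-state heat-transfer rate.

Radial (spherical) resistances in series:
R_stainless steel shell = (1/0.165 − 1/0.187)/(4π×15.7) = 0.003614 K/W
R_ceramic-fibre blanket = (1/0.187 − 1/0.247)/(4π×0.0751) = 1.376 K/W
R_outer film = 1/(h·4πr_o²) = 1/(24.2×4π×0.247²) = 0.0539 K/W
R_total = 1.434 K/W
Q = ΔT/R_total = 282/1.434

Q ≈ 197 W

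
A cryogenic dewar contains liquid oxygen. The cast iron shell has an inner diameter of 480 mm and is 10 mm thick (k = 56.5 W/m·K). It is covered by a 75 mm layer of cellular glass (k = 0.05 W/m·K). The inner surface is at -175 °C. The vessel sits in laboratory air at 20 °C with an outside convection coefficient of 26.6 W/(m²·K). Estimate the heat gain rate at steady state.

Each spherical layer contributes R = (1/r_i − 1/r_o)/(4πk):
R_cast iron shell = (1/0.24 − 1/0.25)/(4π×56.5) = 2.347×10^-4 K/W
R_cellular glass = (1/0.25 − 1/0.325)/(4π×0.05) = 1.469 K/W
R_outer film = 1/(h·4πr_o²) = 1/(26.6×4π×0.325²) = 0.02832 K/W
R_total = 1.498 K/W
Q = ΔT/R_total = 195/1.498

Q ≈ 130 W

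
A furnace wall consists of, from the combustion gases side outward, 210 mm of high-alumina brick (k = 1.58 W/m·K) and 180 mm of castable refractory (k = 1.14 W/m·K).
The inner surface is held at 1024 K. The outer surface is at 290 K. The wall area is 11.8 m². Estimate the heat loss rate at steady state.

Q ≈ 29800 W

Model the wall as resistances in series:
R_high-alumina brick = L/(kA) = 0.21/(1.58×11.8) = 0.01126 K/W
R_castable refractory = L/(kA) = 0.18/(1.14×11.8) = 0.01338 K/W
R_total = 0.02464 K/W
Q = ΔT / R_total = 734 / 0.02464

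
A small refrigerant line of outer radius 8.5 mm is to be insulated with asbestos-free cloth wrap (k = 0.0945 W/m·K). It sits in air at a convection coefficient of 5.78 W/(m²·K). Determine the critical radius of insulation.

For a cylinder r_cr = k/h = 0.0945/5.78
r_cr = 16.3 mm; since the bare radius (8.5 mm) is below r_cr, adding a thin layer of insulation will *increase* heat loss.

r_cr ≈ 16.3 mm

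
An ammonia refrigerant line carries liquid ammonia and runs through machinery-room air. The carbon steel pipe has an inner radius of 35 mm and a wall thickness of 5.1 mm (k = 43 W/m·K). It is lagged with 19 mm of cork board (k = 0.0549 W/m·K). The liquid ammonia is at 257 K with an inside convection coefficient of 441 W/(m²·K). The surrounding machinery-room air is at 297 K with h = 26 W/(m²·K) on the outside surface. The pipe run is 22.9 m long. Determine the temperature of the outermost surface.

For a radial system each layer contributes R = ln(r_out/r_in)/(2πkL); films add R = 1/(hA).
R_inner film = 1/(h_i·2πr₁L) = 1/(441×2π×0.035×22.9) = 4.503×10^-4 K/W
R_carbon steel pipe wall = ln(40.1/35)/(2π×43×22.9) = 2.199×10^-5 K/W
R_cork board = ln(59.1/40.1)/(2π×0.0549×22.9) = 0.0491 K/W
R_outer film = 1/(h_o·2πr_oL) = 1/(26×2π×0.0591×22.9) = 0.004523 K/W
R_total = 0.0541 K/W
Q = ΔT/R_total = 40/0.0541
Q = 739 W
T_interface = T_inner + Q·ΣR(inner→interface) = 257 + 739×0.04957

T ≈ 294 K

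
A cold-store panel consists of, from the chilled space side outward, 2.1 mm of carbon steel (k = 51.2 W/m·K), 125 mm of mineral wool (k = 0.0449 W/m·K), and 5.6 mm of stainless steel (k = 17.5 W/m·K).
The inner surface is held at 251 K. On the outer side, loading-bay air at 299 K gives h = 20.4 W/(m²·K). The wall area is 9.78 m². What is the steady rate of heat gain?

Q ≈ 166 W

Model the wall as resistances in series:
R_carbon steel = L/(kA) = 0.0021/(51.2×9.78) = 4.194×10^-6 K/W
R_mineral wool = L/(kA) = 0.125/(0.0449×9.78) = 0.2847 K/W
R_stainless steel = L/(kA) = 0.0056/(17.5×9.78) = 3.272×10^-5 K/W
R_outer film = 1/(h_o·A) = 1/(20.4×9.78) = 0.005012 K/W
R_total = 0.2897 K/W
Q = ΔT / R_total = 48 / 0.2897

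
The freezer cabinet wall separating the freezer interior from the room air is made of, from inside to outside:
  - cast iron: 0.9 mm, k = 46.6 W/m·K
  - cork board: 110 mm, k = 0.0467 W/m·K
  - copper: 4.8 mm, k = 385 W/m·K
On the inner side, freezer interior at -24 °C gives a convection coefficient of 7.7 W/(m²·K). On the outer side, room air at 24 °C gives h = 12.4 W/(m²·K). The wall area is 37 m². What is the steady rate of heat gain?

Q ≈ 692 W

Model the wall as resistances in series:
R_inner film = 1/(h_i·A) = 1/(7.7×37) = 0.00351 K/W
R_cast iron = L/(kA) = 0.0009/(46.6×37) = 5.22×10^-7 K/W
R_cork board = L/(kA) = 0.11/(0.0467×37) = 0.06366 K/W
R_copper = L/(kA) = 0.0048/(385×37) = 3.37×10^-7 K/W
R_outer film = 1/(h_o·A) = 1/(12.4×37) = 0.00218 K/W
R_total = 0.06935 K/W
Q = ΔT / R_total = 48 / 0.06935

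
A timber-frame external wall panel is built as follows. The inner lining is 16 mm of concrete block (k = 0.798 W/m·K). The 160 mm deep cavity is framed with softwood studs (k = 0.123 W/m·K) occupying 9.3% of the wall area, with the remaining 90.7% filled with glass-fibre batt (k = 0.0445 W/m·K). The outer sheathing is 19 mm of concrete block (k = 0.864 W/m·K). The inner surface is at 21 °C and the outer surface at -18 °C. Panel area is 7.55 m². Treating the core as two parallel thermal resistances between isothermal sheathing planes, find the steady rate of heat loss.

Q ≈ 94 W

Sheathing layers in series; stud and cavity paths in parallel between them.
R_inner = 0.016/(0.798×7.55) = 0.002656 K/W
R_stud  = 0.16/(0.123×0.093×7.55) = 1.853 K/W
R_cav   = 0.16/(0.0445×0.907×7.55) = 0.5251 K/W
1/R_core = 1/R_stud + 1/R_cav → R_core = 0.4091 K/W
R_outer = 0.019/(0.864×7.55) = 0.002913 K/W
R_total = 0.4147 K/W
Q = ΔT/R_total = 39/0.4147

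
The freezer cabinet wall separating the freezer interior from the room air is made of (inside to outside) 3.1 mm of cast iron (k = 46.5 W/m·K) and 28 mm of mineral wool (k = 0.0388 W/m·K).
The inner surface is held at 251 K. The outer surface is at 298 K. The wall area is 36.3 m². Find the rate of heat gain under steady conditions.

Model the wall as resistances in series:
R_cast iron = L/(kA) = 0.0031/(46.5×36.3) = 1.837×10^-6 K/W
R_mineral wool = L/(kA) = 0.028/(0.0388×36.3) = 0.01988 K/W
R_total = 0.01988 K/W
Q = ΔT / R_total = 47 / 0.01988

Q ≈ 2360 W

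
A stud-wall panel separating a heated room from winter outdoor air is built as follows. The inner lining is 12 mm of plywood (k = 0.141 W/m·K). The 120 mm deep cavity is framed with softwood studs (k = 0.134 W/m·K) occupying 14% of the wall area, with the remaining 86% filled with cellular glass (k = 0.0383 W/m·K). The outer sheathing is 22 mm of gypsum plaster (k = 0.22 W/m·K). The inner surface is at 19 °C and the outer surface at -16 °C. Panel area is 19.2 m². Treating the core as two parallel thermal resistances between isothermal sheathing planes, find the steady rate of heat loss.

Sheathing layers in series; stud and cavity paths in parallel between them.
R_inner = 0.012/(0.141×19.2) = 0.004433 K/W
R_stud  = 0.12/(0.134×0.14×19.2) = 0.3332 K/W
R_cav   = 0.12/(0.0383×0.86×19.2) = 0.1898 K/W
1/R_core = 1/R_stud + 1/R_cav → R_core = 0.1209 K/W
R_outer = 0.022/(0.22×19.2) = 0.005208 K/W
R_total = 0.1305 K/W
Q = ΔT/R_total = 35/0.1305

Q ≈ 268 W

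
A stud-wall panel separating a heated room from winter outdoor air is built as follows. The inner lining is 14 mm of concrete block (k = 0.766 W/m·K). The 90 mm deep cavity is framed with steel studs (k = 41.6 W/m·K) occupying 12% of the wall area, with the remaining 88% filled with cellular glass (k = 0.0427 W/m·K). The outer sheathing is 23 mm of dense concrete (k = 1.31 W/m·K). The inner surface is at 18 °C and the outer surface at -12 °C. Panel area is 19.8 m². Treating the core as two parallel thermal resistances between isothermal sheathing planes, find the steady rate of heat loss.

Q ≈ 11100 W

Sheathing layers in series; stud and cavity paths in parallel between them.
R_inner = 0.014/(0.766×19.8) = 9.231×10^-4 K/W
R_stud  = 0.09/(41.6×0.12×19.8) = 9.105×10^-4 K/W
R_cav   = 0.09/(0.0427×0.88×19.8) = 0.121 K/W
1/R_core = 1/R_stud + 1/R_cav → R_core = 9.037×10^-4 K/W
R_outer = 0.023/(1.31×19.8) = 8.867×10^-4 K/W
R_total = 0.002714 K/W
Q = ΔT/R_total = 30/0.002714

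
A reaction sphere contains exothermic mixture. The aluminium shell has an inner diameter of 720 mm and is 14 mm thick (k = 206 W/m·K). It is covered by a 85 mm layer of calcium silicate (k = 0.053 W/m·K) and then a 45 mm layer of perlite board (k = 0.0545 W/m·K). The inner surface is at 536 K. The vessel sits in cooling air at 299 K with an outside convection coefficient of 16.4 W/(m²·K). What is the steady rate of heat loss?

Q ≈ 226 W

Each spherical layer contributes R = (1/r_i − 1/r_o)/(4πk):
R_aluminium shell = (1/0.36 − 1/0.374)/(4π×206) = 4.017×10^-5 K/W
R_calcium silicate = (1/0.374 − 1/0.459)/(4π×0.053) = 0.7434 K/W
R_perlite board = (1/0.459 − 1/0.504)/(4π×0.0545) = 0.284 K/W
R_outer film = 1/(h·4πr_o²) = 1/(16.4×4π×0.504²) = 0.0191 K/W
R_total = 1.047 K/W
Q = ΔT/R_total = 237/1.047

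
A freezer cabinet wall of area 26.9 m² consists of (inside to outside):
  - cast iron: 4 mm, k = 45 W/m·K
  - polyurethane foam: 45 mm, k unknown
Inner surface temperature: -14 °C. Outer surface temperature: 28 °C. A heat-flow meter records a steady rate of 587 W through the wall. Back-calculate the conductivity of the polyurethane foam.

k ≈ 0.0234 W/(m·K)

Thermal resistances in series:
R_cast iron = L/(kA) = 0.004/(45×26.9) = 3.304×10^-6 K/W
Sum of known resistances R_other = 3.304×10^-6 K/W
Total R = ΔT/Q = 42/587 = 0.07155 K/W
R_polyurethane foam = R_total − R_other = 0.07155 K/W
k = L/(R·A) = 0.045/(0.07155×26.9)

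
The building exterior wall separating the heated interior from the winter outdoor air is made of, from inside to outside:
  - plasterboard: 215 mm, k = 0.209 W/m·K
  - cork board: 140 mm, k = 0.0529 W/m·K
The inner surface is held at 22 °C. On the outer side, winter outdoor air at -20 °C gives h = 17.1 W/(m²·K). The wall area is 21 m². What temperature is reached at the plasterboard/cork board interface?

Treating each layer as a thermal resistance in series:
R_plasterboard = L/(kA) = 0.215/(0.209×21) = 0.04899 K/W
R_cork board = L/(kA) = 0.14/(0.0529×21) = 0.126 K/W
R_outer film = 1/(h_o·A) = 1/(17.1×21) = 0.002785 K/W
R_total = 0.1778 K/W;  Q = ΔT/R_total = 42/0.1778 = 236.2 W
T_interface = T_inner − Q·ΣR(inner→interface) = 22 − 236×0.04899

T ≈ 10.4 °C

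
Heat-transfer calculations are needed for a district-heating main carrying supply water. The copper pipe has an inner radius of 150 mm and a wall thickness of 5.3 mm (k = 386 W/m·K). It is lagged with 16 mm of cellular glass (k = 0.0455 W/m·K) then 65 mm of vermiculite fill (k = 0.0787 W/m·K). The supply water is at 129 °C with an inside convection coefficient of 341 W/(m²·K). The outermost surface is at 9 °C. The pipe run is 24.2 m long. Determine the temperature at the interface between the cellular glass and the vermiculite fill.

T ≈ 87.3 °C

For a radial system each layer contributes R = ln(r_out/r_in)/(2πkL); films add R = 1/(hA).
R_inner film = 1/(h_i·2πr₁L) = 1/(341×2π×0.15×24.2) = 1.286×10^-4 K/W
R_copper pipe wall = ln(155.3/150)/(2π×386×24.2) = 5.916×10^-7 K/W
R_cellular glass = ln(171.3/155.3)/(2π×0.0455×24.2) = 0.01417 K/W
R_vermiculite fill = ln(236.3/171.3)/(2π×0.0787×24.2) = 0.02688 K/W
R_total = 0.04118 K/W
Q = ΔT/R_total = 120/0.04118
Q = 2910 W
T_interface = T_inner − Q·ΣR(inner→interface) = 129 − 2910×0.0143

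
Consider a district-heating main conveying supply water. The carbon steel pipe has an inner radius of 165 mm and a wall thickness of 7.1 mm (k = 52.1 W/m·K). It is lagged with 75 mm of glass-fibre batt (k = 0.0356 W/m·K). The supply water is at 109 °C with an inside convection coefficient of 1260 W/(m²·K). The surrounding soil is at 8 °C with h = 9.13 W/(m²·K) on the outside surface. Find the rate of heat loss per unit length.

q′ ≈ 59.8 W/m

Radial resistances (cylindrical: R_cond = ln(r_o/r_i)/(2πkL), R_conv = 1/(h·2πrL)):
R_inner film = 1/(h_i·2πr₁L) = 1/(1260×2π×0.165×1) = 7.655×10^-4 K/W
R_carbon steel pipe wall = ln(172.1/165)/(2π×52.1×1) = 1.287×10^-4 K/W
R_glass-fibre batt = ln(247.1/172.1)/(2π×0.0356×1) = 1.617 K/W
R_outer film = 1/(h_o·2πr_oL) = 1/(9.13×2π×0.2471×1) = 0.07055 K/W
R_total = 1.689 K/W
Q = ΔT/R_total = 101/1.689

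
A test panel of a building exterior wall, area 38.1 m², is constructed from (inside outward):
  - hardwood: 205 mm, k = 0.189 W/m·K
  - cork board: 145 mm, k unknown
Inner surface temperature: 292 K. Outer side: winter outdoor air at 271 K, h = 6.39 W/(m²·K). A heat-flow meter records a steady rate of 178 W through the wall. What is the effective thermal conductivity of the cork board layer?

k ≈ 0.0446 W/(m·K)

Series thermal resistances:
R_hardwood = L/(kA) = 0.205/(0.189×38.1) = 0.02847 K/W
R_outer film = 1/(h_o·A) = 1/(6.39×38.1) = 0.004107 K/W
Sum of known resistances R_other = 0.03258 K/W
Total R = ΔT/Q = 21/178 = 0.118 K/W
R_cork board = R_total − R_other = 0.0854 K/W
k = L/(R·A) = 0.145/(0.0854×38.1)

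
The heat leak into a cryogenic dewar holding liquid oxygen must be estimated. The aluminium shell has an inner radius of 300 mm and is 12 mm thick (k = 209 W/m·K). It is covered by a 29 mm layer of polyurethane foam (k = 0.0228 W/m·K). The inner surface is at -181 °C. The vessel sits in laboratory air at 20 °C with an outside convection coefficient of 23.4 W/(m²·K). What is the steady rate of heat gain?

For a spherical shell R = (1/r₁ − 1/r₂)/(4πk); film R = 1/(h·4πr²). In series:
R_aluminium shell = (1/0.3 − 1/0.312)/(4π×209) = 4.881×10^-5 K/W
R_polyurethane foam = (1/0.312 − 1/0.341)/(4π×0.0228) = 0.9514 K/W
R_outer film = 1/(h·4πr_o²) = 1/(23.4×4π×0.341²) = 0.02925 K/W
R_total = 0.9807 K/W
Q = ΔT/R_total = 201/0.9807

Q ≈ 205 W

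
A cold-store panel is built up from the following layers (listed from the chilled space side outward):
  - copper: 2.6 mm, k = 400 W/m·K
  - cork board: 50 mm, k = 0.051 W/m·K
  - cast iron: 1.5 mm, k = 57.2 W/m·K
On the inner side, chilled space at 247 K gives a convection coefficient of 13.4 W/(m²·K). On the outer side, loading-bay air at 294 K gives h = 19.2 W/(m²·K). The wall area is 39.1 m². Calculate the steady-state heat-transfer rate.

Using the resistance-network approach (series):
R_inner film = 1/(h_i·A) = 1/(13.4×39.1) = 0.001909 K/W
R_copper = L/(kA) = 0.0026/(400×39.1) = 1.662×10^-7 K/W
R_cork board = L/(kA) = 0.05/(0.051×39.1) = 0.02507 K/W
R_cast iron = L/(kA) = 0.0015/(57.2×39.1) = 6.707×10^-7 K/W
R_outer film = 1/(h_o·A) = 1/(19.2×39.1) = 0.001332 K/W
R_total = 0.02832 K/W
Q = ΔT / R_total = 47 / 0.02832

Q ≈ 1660 W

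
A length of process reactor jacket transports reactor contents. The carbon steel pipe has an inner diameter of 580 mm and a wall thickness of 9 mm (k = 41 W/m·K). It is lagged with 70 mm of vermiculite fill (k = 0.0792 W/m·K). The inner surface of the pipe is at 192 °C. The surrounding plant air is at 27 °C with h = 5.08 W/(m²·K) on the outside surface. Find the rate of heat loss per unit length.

Cylindrical conduction, so R = ln(r₂/r₁)/(2πkL) per layer, in series:
R_carbon steel pipe wall = ln(299/290)/(2π×41×1) = 1.186×10^-4 K/W
R_vermiculite fill = ln(369/299)/(2π×0.0792×1) = 0.4227 K/W
R_outer film = 1/(h_o·2πr_oL) = 1/(5.08×2π×0.369×1) = 0.0849 K/W
R_total = 0.5077 K/W
Q = ΔT/R_total = 165/0.5077

q′ ≈ 325 W/m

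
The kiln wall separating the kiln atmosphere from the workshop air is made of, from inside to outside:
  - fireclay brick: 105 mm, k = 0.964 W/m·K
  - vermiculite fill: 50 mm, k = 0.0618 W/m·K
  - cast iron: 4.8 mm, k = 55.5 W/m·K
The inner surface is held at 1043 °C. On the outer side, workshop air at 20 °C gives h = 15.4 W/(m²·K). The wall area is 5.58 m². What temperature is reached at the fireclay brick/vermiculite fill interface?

T ≈ 930 °C

Thermal resistances in series:
R_fireclay brick = L/(kA) = 0.105/(0.964×5.58) = 0.01952 K/W
R_vermiculite fill = L/(kA) = 0.05/(0.0618×5.58) = 0.145 K/W
R_cast iron = L/(kA) = 0.0048/(55.5×5.58) = 1.55×10^-5 K/W
R_outer film = 1/(h_o·A) = 1/(15.4×5.58) = 0.01164 K/W
R_total = 0.1762 K/W;  Q = ΔT/R_total = 1023/0.1762 = 5807 W
T_interface = T_inner − Q·ΣR(inner→interface) = 1043 − 5810×0.01952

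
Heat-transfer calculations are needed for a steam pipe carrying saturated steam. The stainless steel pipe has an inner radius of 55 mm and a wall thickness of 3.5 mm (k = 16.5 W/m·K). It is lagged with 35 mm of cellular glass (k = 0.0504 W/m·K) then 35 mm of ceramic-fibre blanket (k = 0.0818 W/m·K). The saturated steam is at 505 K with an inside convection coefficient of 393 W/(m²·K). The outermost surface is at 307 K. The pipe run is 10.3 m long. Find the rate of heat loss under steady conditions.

Q ≈ 968 W

Cylindrical conduction, so R = ln(r₂/r₁)/(2πkL) per layer, in series:
R_inner film = 1/(h_i·2πr₁L) = 1/(393×2π×0.055×10.3) = 7.149×10^-4 K/W
R_stainless steel pipe wall = ln(58.5/55)/(2π×16.5×10.3) = 5.777×10^-5 K/W
R_cellular glass = ln(93.5/58.5)/(2π×0.0504×10.3) = 0.1438 K/W
R_ceramic-fibre blanket = ln(128.5/93.5)/(2π×0.0818×10.3) = 0.06006 K/W
R_total = 0.2046 K/W
Q = ΔT/R_total = 198/0.2046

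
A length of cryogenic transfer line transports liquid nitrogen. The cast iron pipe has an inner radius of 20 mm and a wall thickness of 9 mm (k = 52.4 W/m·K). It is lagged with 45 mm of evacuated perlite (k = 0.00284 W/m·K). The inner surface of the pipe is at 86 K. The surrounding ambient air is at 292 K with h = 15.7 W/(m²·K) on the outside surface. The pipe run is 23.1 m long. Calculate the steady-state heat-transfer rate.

Q ≈ 90.4 W

Treating each annulus and film as a series resistance:
R_cast iron pipe wall = ln(29/20)/(2π×52.4×23.1) = 4.886×10^-5 K/W
R_evacuated perlite = ln(74/29)/(2π×0.00284×23.1) = 2.273 K/W
R_outer film = 1/(h_o·2πr_oL) = 1/(15.7×2π×0.074×23.1) = 0.00593 K/W
R_total = 2.279 K/W
Q = ΔT/R_total = 206/2.279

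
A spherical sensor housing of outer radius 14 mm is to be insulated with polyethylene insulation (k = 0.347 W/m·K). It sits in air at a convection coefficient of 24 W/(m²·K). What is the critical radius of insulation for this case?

For a sphere r_cr = 2k/h = 2×0.347/24
r_cr = 28.9 mm; since the bare radius (14 mm) is below r_cr, adding a thin layer of insulation will *increase* heat loss.

r_cr ≈ 28.9 mm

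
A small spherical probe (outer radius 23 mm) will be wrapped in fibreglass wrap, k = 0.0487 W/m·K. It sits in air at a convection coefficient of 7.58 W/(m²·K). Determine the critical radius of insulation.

r_cr ≈ 12.8 mm

For a sphere r_cr = 2k/h = 2×0.0487/7.58
r_cr = 12.8 mm; since the bare radius (23 mm) is above r_cr, any added insulation will reduce heat loss.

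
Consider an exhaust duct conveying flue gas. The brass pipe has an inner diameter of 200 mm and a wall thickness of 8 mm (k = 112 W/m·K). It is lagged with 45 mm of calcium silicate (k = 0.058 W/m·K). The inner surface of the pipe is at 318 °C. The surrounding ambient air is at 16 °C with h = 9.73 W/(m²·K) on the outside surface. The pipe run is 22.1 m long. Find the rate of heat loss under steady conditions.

Q ≈ 6280 W

Cylindrical conduction, so R = ln(r₂/r₁)/(2πkL) per layer, in series:
R_brass pipe wall = ln(108/100)/(2π×112×22.1) = 4.949×10^-6 K/W
R_calcium silicate = ln(153/108)/(2π×0.058×22.1) = 0.04325 K/W
R_outer film = 1/(h_o·2πr_oL) = 1/(9.73×2π×0.153×22.1) = 0.004838 K/W
R_total = 0.04809 K/W
Q = ΔT/R_total = 302/0.04809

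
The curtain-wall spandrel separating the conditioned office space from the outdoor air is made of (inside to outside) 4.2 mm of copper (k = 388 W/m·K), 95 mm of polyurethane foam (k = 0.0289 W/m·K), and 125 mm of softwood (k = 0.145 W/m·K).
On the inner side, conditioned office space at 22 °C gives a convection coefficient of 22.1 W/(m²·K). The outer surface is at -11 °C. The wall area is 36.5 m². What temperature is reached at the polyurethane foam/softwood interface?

Using the resistance-network approach (series):
R_inner film = 1/(h_i·A) = 1/(22.1×36.5) = 0.00124 K/W
R_copper = L/(kA) = 0.0042/(388×36.5) = 2.966×10^-7 K/W
R_polyurethane foam = L/(kA) = 0.095/(0.0289×36.5) = 0.09006 K/W
R_softwood = L/(kA) = 0.125/(0.145×36.5) = 0.02362 K/W
R_total = 0.1149 K/W;  Q = ΔT/R_total = 33/0.1149 = 287.2 W
T_interface = T_inner − Q·ΣR(inner→interface) = 22 − 287×0.0913

T ≈ -4.22 °C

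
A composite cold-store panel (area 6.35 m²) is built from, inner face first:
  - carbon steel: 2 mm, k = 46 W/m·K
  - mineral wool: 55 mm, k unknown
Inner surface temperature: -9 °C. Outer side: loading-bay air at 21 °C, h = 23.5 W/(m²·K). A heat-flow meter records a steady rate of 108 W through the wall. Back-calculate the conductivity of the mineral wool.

k ≈ 0.032 W/(m·K)

Series thermal resistances:
R_carbon steel = L/(kA) = 0.002/(46×6.35) = 6.847×10^-6 K/W
R_outer film = 1/(h_o·A) = 1/(23.5×6.35) = 0.006701 K/W
Sum of known resistances R_other = 0.006708 K/W
Total R = ΔT/Q = 30/108 = 0.2778 K/W
R_mineral wool = R_total − R_other = 0.2711 K/W
k = L/(R·A) = 0.055/(0.2711×6.35)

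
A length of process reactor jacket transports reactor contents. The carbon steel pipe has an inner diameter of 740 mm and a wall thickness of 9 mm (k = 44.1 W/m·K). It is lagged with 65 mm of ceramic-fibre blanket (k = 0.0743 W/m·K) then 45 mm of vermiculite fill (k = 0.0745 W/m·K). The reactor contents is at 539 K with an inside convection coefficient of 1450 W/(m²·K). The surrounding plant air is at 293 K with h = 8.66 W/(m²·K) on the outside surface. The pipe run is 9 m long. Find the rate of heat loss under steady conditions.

Per-layer cylindrical resistances, series-summed:
R_inner film = 1/(h_i·2πr₁L) = 1/(1450×2π×0.37×9) = 3.296×10^-5 K/W
R_carbon steel pipe wall = ln(379/370)/(2π×44.1×9) = 9.637×10^-6 K/W
R_ceramic-fibre blanket = ln(444/379)/(2π×0.0743×9) = 0.03767 K/W
R_vermiculite fill = ln(489/444)/(2π×0.0745×9) = 0.02291 K/W
R_outer film = 1/(h_o·2πr_oL) = 1/(8.66×2π×0.489×9) = 0.004176 K/W
R_total = 0.06481 K/W
Q = ΔT/R_total = 246/0.06481

Q ≈ 3800 W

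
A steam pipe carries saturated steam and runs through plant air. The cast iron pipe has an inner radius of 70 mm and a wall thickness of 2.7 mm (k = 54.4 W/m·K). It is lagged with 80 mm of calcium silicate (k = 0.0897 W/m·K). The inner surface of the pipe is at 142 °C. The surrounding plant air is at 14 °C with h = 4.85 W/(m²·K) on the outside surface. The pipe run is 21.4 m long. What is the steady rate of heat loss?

Q ≈ 1790 W

For a radial system each layer contributes R = ln(r_out/r_in)/(2πkL); films add R = 1/(hA).
R_cast iron pipe wall = ln(72.7/70)/(2π×54.4×21.4) = 5.174×10^-6 K/W
R_calcium silicate = ln(152.7/72.7)/(2π×0.0897×21.4) = 0.06153 K/W
R_outer film = 1/(h_o·2πr_oL) = 1/(4.85×2π×0.1527×21.4) = 0.01004 K/W
R_total = 0.07158 K/W
Q = ΔT/R_total = 128/0.07158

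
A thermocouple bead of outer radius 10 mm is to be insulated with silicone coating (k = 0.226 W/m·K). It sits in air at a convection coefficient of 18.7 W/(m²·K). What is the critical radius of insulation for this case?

For a sphere r_cr = 2k/h = 2×0.226/18.7
r_cr = 24.2 mm; since the bare radius (10 mm) is below r_cr, adding a thin layer of insulation will *increase* heat loss.

r_cr ≈ 24.2 mm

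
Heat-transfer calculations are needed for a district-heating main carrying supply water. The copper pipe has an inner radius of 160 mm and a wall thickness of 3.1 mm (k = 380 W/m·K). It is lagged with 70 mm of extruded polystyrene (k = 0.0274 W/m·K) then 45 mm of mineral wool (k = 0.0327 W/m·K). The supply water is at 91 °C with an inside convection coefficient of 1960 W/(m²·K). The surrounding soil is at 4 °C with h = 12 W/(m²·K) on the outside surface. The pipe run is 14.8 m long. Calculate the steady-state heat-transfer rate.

Q ≈ 432 W

Per-layer cylindrical resistances, series-summed:
R_inner film = 1/(h_i·2πr₁L) = 1/(1960×2π×0.16×14.8) = 3.429×10^-5 K/W
R_copper pipe wall = ln(163.1/160)/(2π×380×14.8) = 5.431×10^-7 K/W
R_extruded polystyrene = ln(233.1/163.1)/(2π×0.0274×14.8) = 0.1402 K/W
R_mineral wool = ln(278.1/233.1)/(2π×0.0327×14.8) = 0.05805 K/W
R_outer film = 1/(h_o·2πr_oL) = 1/(12×2π×0.2781×14.8) = 0.003222 K/W
R_total = 0.2015 K/W
Q = ΔT/R_total = 87/0.2015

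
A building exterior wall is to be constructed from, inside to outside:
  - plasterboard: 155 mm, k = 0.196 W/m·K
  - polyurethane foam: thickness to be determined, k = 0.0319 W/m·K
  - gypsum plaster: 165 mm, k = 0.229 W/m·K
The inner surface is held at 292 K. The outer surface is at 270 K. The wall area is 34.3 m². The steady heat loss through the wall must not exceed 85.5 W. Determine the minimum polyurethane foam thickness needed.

Series thermal resistances:
R_plasterboard = L/(kA) = 0.155/(0.196×34.3) = 0.02306 K/W
R_gypsum plaster = L/(kA) = 0.165/(0.229×34.3) = 0.02101 K/W
Sum of the known resistances R_other = 0.04406 K/W
Required total resistance R_tot = ΔT/Q_allow = 22/85.5 = 0.2573 K/W
R_polyurethane foam = R_tot − R_other = 0.2132 K/W
L = R·k·A = 0.2132×0.0319×34.3

L ≈ 233 mm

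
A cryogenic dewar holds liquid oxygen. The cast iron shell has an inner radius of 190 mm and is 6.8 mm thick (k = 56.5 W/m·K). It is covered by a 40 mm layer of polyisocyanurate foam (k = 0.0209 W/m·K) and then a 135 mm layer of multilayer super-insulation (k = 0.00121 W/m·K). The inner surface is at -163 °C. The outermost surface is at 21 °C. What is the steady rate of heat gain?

Spherical conduction: R = (1/r_in − 1/r_out)/(4πk) per layer; series-sum.
R_cast iron shell = (1/0.19 − 1/0.1968)/(4π×56.5) = 2.561×10^-4 K/W
R_polyisocyanurate foam = (1/0.1968 − 1/0.2368)/(4π×0.0209) = 3.268 K/W
R_multilayer super-insulation = (1/0.2368 − 1/0.3718)/(4π×0.00121) = 100.8 K/W
R_total = 104.1 K/W
Q = ΔT/R_total = 184/104.1

Q ≈ 1.77 W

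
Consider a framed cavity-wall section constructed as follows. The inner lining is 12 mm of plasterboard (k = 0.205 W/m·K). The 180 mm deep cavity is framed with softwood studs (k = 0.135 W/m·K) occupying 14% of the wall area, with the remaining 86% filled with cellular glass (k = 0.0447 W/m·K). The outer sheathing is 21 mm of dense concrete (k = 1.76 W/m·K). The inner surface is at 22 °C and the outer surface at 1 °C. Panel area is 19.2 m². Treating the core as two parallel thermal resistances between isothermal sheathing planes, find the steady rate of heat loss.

Q ≈ 126 W

Sheathing layers in series; stud and cavity paths in parallel between them.
R_inner = 0.012/(0.205×19.2) = 0.003049 K/W
R_stud  = 0.18/(0.135×0.14×19.2) = 0.496 K/W
R_cav   = 0.18/(0.0447×0.86×19.2) = 0.2439 K/W
1/R_core = 1/R_stud + 1/R_cav → R_core = 0.1635 K/W
R_outer = 0.021/(1.76×19.2) = 6.214×10^-4 K/W
R_total = 0.1672 K/W
Q = ΔT/R_total = 21/0.1672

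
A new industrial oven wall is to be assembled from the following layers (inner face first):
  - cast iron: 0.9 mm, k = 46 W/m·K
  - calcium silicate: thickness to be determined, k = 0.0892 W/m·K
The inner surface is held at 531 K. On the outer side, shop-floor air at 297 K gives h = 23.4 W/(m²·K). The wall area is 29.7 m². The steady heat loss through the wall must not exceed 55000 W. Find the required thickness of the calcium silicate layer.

Model the wall as resistances in series:
R_cast iron = L/(kA) = 0.0009/(46×29.7) = 6.588×10^-7 K/W
R_outer film = 1/(h_o·A) = 1/(23.4×29.7) = 0.001439 K/W
Sum of the known resistances R_other = 0.00144 K/W
Required total resistance R_tot = ΔT/Q_allow = 234/55000 = 0.004255 K/W
R_calcium silicate = R_tot − R_other = 0.002815 K/W
L = R·k·A = 0.002815×0.0892×29.7

L ≈ 7.46 mm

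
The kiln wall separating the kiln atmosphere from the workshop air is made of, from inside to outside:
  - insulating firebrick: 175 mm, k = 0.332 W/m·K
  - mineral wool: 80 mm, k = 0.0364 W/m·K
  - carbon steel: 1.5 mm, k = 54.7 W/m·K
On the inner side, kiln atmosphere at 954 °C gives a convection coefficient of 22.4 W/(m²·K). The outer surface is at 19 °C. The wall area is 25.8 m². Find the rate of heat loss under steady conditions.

Q ≈ 8710 W

Thermal resistances in series:
R_inner film = 1/(h_i·A) = 1/(22.4×25.8) = 0.00173 K/W
R_insulating firebrick = L/(kA) = 0.175/(0.332×25.8) = 0.02043 K/W
R_mineral wool = L/(kA) = 0.08/(0.0364×25.8) = 0.08519 K/W
R_carbon steel = L/(kA) = 0.0015/(54.7×25.8) = 1.063×10^-6 K/W
R_total = 0.1073 K/W
Q = ΔT / R_total = 935 / 0.1073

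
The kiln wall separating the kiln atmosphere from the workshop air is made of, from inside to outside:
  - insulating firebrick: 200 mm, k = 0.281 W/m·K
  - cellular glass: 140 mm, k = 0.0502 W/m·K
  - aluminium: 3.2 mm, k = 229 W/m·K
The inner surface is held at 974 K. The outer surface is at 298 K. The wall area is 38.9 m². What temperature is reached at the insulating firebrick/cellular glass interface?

Model the wall as resistances in series:
R_insulating firebrick = L/(kA) = 0.2/(0.281×38.9) = 0.0183 K/W
R_cellular glass = L/(kA) = 0.14/(0.0502×38.9) = 0.07169 K/W
R_aluminium = L/(kA) = 0.0032/(229×38.9) = 3.592×10^-7 K/W
R_total = 0.08999 K/W;  Q = ΔT/R_total = 676/0.08999 = 7512 W
T_interface = T_inner − Q·ΣR(inner→interface) = 974 − 7510×0.0183

T ≈ 837 K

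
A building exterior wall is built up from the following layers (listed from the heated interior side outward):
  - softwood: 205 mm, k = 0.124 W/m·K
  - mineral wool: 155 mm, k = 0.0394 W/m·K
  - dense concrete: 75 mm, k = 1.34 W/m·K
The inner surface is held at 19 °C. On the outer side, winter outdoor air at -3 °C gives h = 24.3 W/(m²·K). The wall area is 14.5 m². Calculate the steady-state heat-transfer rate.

Q ≈ 56.1 W

Thermal resistances in series:
R_softwood = L/(kA) = 0.205/(0.124×14.5) = 0.114 K/W
R_mineral wool = L/(kA) = 0.155/(0.0394×14.5) = 0.2713 K/W
R_dense concrete = L/(kA) = 0.075/(1.34×14.5) = 0.00386 K/W
R_outer film = 1/(h_o·A) = 1/(24.3×14.5) = 0.002838 K/W
R_total = 0.392 K/W
Q = ΔT / R_total = 22 / 0.392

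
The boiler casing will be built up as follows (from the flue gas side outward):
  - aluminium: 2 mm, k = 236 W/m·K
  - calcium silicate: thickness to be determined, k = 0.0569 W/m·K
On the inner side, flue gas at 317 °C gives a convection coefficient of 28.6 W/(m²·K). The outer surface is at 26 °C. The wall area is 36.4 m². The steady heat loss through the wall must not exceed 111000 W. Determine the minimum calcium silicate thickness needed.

L ≈ 3.44 mm

Model the wall as resistances in series:
R_inner film = 1/(h_i·A) = 1/(28.6×36.4) = 9.606×10^-4 K/W
R_aluminium = L/(kA) = 0.002/(236×36.4) = 2.328×10^-7 K/W
Sum of the known resistances R_other = 9.608×10^-4 K/W
Required total resistance R_tot = ΔT/Q_allow = 291/111000 = 0.002622 K/W
R_calcium silicate = R_tot − R_other = 0.001661 K/W
L = R·k·A = 0.001661×0.0569×36.4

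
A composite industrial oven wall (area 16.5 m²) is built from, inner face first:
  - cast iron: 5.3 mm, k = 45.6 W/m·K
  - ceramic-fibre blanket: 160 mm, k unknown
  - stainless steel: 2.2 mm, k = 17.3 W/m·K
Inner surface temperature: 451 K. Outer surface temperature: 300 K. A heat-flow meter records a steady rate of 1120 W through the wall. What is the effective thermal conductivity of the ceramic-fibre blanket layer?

Using the resistance-network approach (series):
R_cast iron = L/(kA) = 0.0053/(45.6×16.5) = 7.044×10^-6 K/W
R_stainless steel = L/(kA) = 0.0022/(17.3×16.5) = 7.707×10^-6 K/W
Sum of known resistances R_other = 1.475×10^-5 K/W
Total R = ΔT/Q = 151/1120 = 0.1348 K/W
R_ceramic-fibre blanket = R_total − R_other = 0.1348 K/W
k = L/(R·A) = 0.16/(0.1348×16.5)

k ≈ 0.0719 W/(m·K)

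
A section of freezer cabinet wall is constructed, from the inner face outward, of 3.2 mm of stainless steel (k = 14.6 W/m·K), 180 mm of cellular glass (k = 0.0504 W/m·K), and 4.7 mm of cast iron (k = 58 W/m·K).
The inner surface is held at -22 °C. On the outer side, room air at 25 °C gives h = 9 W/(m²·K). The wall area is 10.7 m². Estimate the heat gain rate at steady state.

Q ≈ 137 W

Model the wall as resistances in series:
R_stainless steel = L/(kA) = 0.0032/(14.6×10.7) = 2.048×10^-5 K/W
R_cellular glass = L/(kA) = 0.18/(0.0504×10.7) = 0.3338 K/W
R_cast iron = L/(kA) = 0.0047/(58×10.7) = 7.573×10^-6 K/W
R_outer film = 1/(h_o·A) = 1/(9×10.7) = 0.01038 K/W
R_total = 0.3442 K/W
Q = ΔT / R_total = 47 / 0.3442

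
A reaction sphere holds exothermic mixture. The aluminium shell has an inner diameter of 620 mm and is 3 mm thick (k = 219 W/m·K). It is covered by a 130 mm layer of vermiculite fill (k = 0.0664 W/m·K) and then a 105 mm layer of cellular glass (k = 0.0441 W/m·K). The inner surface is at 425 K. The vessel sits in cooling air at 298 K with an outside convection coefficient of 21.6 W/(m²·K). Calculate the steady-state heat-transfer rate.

Spherical conduction: R = (1/r_in − 1/r_out)/(4πk) per layer; series-sum.
R_aluminium shell = (1/0.31 − 1/0.313)/(4π×219) = 1.123×10^-5 K/W
R_vermiculite fill = (1/0.313 − 1/0.443)/(4π×0.0664) = 1.124 K/W
R_cellular glass = (1/0.443 − 1/0.548)/(4π×0.0441) = 0.7805 K/W
R_outer film = 1/(h·4πr_o²) = 1/(21.6×4π×0.548²) = 0.01227 K/W
R_total = 1.916 K/W
Q = ΔT/R_total = 127/1.916

Q ≈ 66.3 W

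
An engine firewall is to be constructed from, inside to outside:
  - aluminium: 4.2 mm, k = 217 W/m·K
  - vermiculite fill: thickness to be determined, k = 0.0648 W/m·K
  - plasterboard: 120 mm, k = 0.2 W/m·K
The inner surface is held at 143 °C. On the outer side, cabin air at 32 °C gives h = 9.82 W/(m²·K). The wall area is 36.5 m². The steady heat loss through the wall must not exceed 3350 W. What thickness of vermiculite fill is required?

L ≈ 32.9 mm

Model the wall as resistances in series:
R_aluminium = L/(kA) = 0.0042/(217×36.5) = 5.303×10^-7 K/W
R_plasterboard = L/(kA) = 0.12/(0.2×36.5) = 0.01644 K/W
R_outer film = 1/(h_o·A) = 1/(9.82×36.5) = 0.00279 K/W
Sum of the known resistances R_other = 0.01923 K/W
Required total resistance R_tot = ΔT/Q_allow = 111/3350 = 0.03313 K/W
R_vermiculite fill = R_tot − R_other = 0.01391 K/W
L = R·k·A = 0.01391×0.0648×36.5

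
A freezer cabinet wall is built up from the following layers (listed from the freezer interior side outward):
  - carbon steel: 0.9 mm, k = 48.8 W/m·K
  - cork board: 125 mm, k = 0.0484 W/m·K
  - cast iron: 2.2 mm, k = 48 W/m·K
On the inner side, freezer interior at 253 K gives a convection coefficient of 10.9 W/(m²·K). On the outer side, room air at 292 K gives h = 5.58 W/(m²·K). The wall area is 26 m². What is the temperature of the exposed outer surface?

Treating each layer as a thermal resistance in series:
R_inner film = 1/(h_i·A) = 1/(10.9×26) = 0.003529 K/W
R_carbon steel = L/(kA) = 0.0009/(48.8×26) = 7.093×10^-7 K/W
R_cork board = L/(kA) = 0.125/(0.0484×26) = 0.09933 K/W
R_cast iron = L/(kA) = 0.0022/(48×26) = 1.763×10^-6 K/W
R_outer film = 1/(h_o·A) = 1/(5.58×26) = 0.006893 K/W
R_total = 0.1098 K/W;  Q = ΔT/R_total = 39/0.1098 = 355.3 W
T_interface = T_inner + Q·ΣR(inner→interface) = 253 + 355×0.1029

T ≈ 290 K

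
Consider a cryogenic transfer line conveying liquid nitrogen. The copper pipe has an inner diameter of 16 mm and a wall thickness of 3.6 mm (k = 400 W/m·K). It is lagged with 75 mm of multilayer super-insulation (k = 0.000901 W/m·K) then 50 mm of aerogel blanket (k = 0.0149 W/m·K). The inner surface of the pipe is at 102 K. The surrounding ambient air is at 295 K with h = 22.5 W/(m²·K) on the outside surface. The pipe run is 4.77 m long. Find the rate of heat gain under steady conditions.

Q ≈ 2.56 W

Cylindrical conduction, so R = ln(r₂/r₁)/(2πkL) per layer, in series:
R_copper pipe wall = ln(11.6/8)/(2π×400×4.77) = 3.099×10^-5 K/W
R_multilayer super-insulation = ln(86.6/11.6)/(2π×0.000901×4.77) = 74.45 K/W
R_aerogel blanket = ln(136.6/86.6)/(2π×0.0149×4.77) = 1.021 K/W
R_outer film = 1/(h_o·2πr_oL) = 1/(22.5×2π×0.1366×4.77) = 0.01086 K/W
R_total = 75.48 K/W
Q = ΔT/R_total = 193/75.48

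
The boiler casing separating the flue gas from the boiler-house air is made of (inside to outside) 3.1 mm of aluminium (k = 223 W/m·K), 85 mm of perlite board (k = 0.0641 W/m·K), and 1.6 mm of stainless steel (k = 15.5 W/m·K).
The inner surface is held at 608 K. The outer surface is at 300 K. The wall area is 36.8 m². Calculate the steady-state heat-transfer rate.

Thermal resistances in series:
R_aluminium = L/(kA) = 0.0031/(223×36.8) = 3.778×10^-7 K/W
R_perlite board = L/(kA) = 0.085/(0.0641×36.8) = 0.03603 K/W
R_stainless steel = L/(kA) = 0.0016/(15.5×36.8) = 2.805×10^-6 K/W
R_total = 0.03604 K/W
Q = ΔT / R_total = 308 / 0.03604

Q ≈ 8550 W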